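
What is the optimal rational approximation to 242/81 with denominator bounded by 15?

Expand x = 242/81 as a continued fraction with the Euclidean algorithm:
  242 = 2*81 + 80, so a_0 = 2.
  81 = 1*80 + 1, so a_1 = 1.
  80 = 80*1 + 0, so a_2 = 80.
so x = [2; 1, 80].
Convergents (p_i = a_i*p_{i-1} + p_{i-2}, q_i = a_i*q_{i-1} + q_{i-2} with p_{-2}=0, p_{-1}=1, q_{-2}=1, q_{-1}=0), until the denominator exceeds 15:
  i=0: a_0=2, p_0 = 2*1 + 0 = 2, q_0 = 2*0 + 1 = 1.
  i=1: a_1=1, p_1 = 1*2 + 1 = 3, q_1 = 1*1 + 0 = 1.
  i=2: a_2=80, p_2 = 80*3 + 2 = 242, q_2 = 80*1 + 1 = 81.
q_2 = 81 > 15, so the last convergent with denominator <= 15 is p_1/q_1 = 3/1.
The closest fraction with denominator <= 15 is either p_1/q_1 or the intermediate fraction (k*p_1 + p_0)/(k*q_1 + q_0) with the largest k >= 1 whose denominator stays <= 15; these approach x as k grows, and every other convergent or intermediate fraction in range is farther away.
Largest k: floor((15 - q_0)/q_1) = floor((15 - 1)/1) = 14.
That gives (14*3 + 2)/(14*1 + 1) = 44/15.
Compare the errors: |x - 3/1| = |242*1 - 3*81|/(81*1) = 1/81, and |x - 44/15| = |242*15 - 44*81|/(81*15) = 66/1215.
Cross-multiplying, 1*1215 = 1215 < 5346 = 66*81, so 1/81 is smaller: the convergent 3/1 is closer to x than 44/15.

3/1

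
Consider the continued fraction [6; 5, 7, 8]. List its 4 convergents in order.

Using the convergent recurrence p_i = a_i*p_{i-1} + p_{i-2}, q_i = a_i*q_{i-1} + q_{i-2} with p_{-2}=0, p_{-1}=1, q_{-2}=1, q_{-1}=0:
  i=0: a_0=6, p_0 = 6*1 + 0 = 6, q_0 = 6*0 + 1 = 1.
  i=1: a_1=5, p_1 = 5*6 + 1 = 31, q_1 = 5*1 + 0 = 5.
  i=2: a_2=7, p_2 = 7*31 + 6 = 223, q_2 = 7*5 + 1 = 36.
  i=3: a_3=8, p_3 = 8*223 + 31 = 1815, q_3 = 8*36 + 5 = 293.

6/1, 31/5, 223/36, 1815/293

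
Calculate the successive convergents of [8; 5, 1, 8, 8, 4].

8/1, 41/5, 49/6, 433/53, 3513/430, 14485/1773

Using the convergent recurrence p_i = a_i*p_{i-1} + p_{i-2}, q_i = a_i*q_{i-1} + q_{i-2} with p_{-2}=0, p_{-1}=1, q_{-2}=1, q_{-1}=0:
  i=0: a_0=8, p_0 = 8*1 + 0 = 8, q_0 = 8*0 + 1 = 1.
  i=1: a_1=5, p_1 = 5*8 + 1 = 41, q_1 = 5*1 + 0 = 5.
  i=2: a_2=1, p_2 = 1*41 + 8 = 49, q_2 = 1*5 + 1 = 6.
  i=3: a_3=8, p_3 = 8*49 + 41 = 433, q_3 = 8*6 + 5 = 53.
  i=4: a_4=8, p_4 = 8*433 + 49 = 3513, q_4 = 8*53 + 6 = 430.
  i=5: a_5=4, p_5 = 4*3513 + 433 = 14485, q_5 = 4*430 + 53 = 1773.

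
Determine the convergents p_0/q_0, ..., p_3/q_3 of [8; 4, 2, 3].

8/1, 33/4, 74/9, 255/31

Using the convergent recurrence p_i = a_i*p_{i-1} + p_{i-2}, q_i = a_i*q_{i-1} + q_{i-2} with p_{-2}=0, p_{-1}=1, q_{-2}=1, q_{-1}=0:
  i=0: a_0=8, p_0 = 8*1 + 0 = 8, q_0 = 8*0 + 1 = 1.
  i=1: a_1=4, p_1 = 4*8 + 1 = 33, q_1 = 4*1 + 0 = 4.
  i=2: a_2=2, p_2 = 2*33 + 8 = 74, q_2 = 2*4 + 1 = 9.
  i=3: a_3=3, p_3 = 3*74 + 33 = 255, q_3 = 3*9 + 4 = 31.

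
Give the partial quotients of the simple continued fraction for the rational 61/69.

Run the Euclidean algorithm on 61 and 69; the successive quotients are the partial quotients a_0, a_1, ... (each step inverts the fractional part left over by the previous one):
  61 = 0*69 + 61, so a_0 = 0.
  69 = 1*61 + 8, so a_1 = 1.
  61 = 7*8 + 5, so a_2 = 7.
  8 = 1*5 + 3, so a_3 = 1.
  5 = 1*3 + 2, so a_4 = 1.
  3 = 1*2 + 1, so a_5 = 1.
  2 = 2*1 + 0, so a_6 = 2.
The remainder reaches 0 after 7 divisions, so the expansion has 7 partial quotients, read off in order.

[0; 1, 7, 1, 1, 1, 2]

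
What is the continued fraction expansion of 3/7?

Run the Euclidean algorithm on 3 and 7; the successive quotients are the partial quotients a_0, a_1, ... (each step inverts the fractional part left over by the previous one):
  3 = 0*7 + 3, so a_0 = 0.
  7 = 2*3 + 1, so a_1 = 2.
  3 = 3*1 + 0, so a_2 = 3.
The remainder reaches 0 after 3 divisions, so the expansion has 3 partial quotients, read off in order.

[0; 2, 3]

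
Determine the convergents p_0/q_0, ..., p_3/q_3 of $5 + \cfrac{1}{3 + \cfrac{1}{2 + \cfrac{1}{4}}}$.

Using the convergent recurrence p_i = a_i*p_{i-1} + p_{i-2}, q_i = a_i*q_{i-1} + q_{i-2} with p_{-2}=0, p_{-1}=1, q_{-2}=1, q_{-1}=0:
  i=0: a_0=5, p_0 = 5*1 + 0 = 5, q_0 = 5*0 + 1 = 1.
  i=1: a_1=3, p_1 = 3*5 + 1 = 16, q_1 = 3*1 + 0 = 3.
  i=2: a_2=2, p_2 = 2*16 + 5 = 37, q_2 = 2*3 + 1 = 7.
  i=3: a_3=4, p_3 = 4*37 + 16 = 164, q_3 = 4*7 + 3 = 31.

5/1, 16/3, 37/7, 164/31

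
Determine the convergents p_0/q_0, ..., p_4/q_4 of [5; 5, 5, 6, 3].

5/1, 26/5, 135/26, 836/161, 2643/509

Using the convergent recurrence p_i = a_i*p_{i-1} + p_{i-2}, q_i = a_i*q_{i-1} + q_{i-2} with p_{-2}=0, p_{-1}=1, q_{-2}=1, q_{-1}=0:
  i=0: a_0=5, p_0 = 5*1 + 0 = 5, q_0 = 5*0 + 1 = 1.
  i=1: a_1=5, p_1 = 5*5 + 1 = 26, q_1 = 5*1 + 0 = 5.
  i=2: a_2=5, p_2 = 5*26 + 5 = 135, q_2 = 5*5 + 1 = 26.
  i=3: a_3=6, p_3 = 6*135 + 26 = 836, q_3 = 6*26 + 5 = 161.
  i=4: a_4=3, p_4 = 3*836 + 135 = 2643, q_4 = 3*161 + 26 = 509.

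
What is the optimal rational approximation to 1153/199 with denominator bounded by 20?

Expand x = 1153/199 as a continued fraction with the Euclidean algorithm:
  1153 = 5*199 + 158, so a_0 = 5.
  199 = 1*158 + 41, so a_1 = 1.
  158 = 3*41 + 35, so a_2 = 3.
  41 = 1*35 + 6, so a_3 = 1.
  35 = 5*6 + 5, so a_4 = 5.
  6 = 1*5 + 1, so a_5 = 1.
  5 = 5*1 + 0, so a_6 = 5.
so x = [5; 1, 3, 1, 5, 1, 5].
Convergents (p_i = a_i*p_{i-1} + p_{i-2}, q_i = a_i*q_{i-1} + q_{i-2} with p_{-2}=0, p_{-1}=1, q_{-2}=1, q_{-1}=0), until the denominator exceeds 20:
  i=0: a_0=5, p_0 = 5*1 + 0 = 5, q_0 = 5*0 + 1 = 1.
  i=1: a_1=1, p_1 = 1*5 + 1 = 6, q_1 = 1*1 + 0 = 1.
  i=2: a_2=3, p_2 = 3*6 + 5 = 23, q_2 = 3*1 + 1 = 4.
  i=3: a_3=1, p_3 = 1*23 + 6 = 29, q_3 = 1*4 + 1 = 5.
  i=4: a_4=5, p_4 = 5*29 + 23 = 168, q_4 = 5*5 + 4 = 29.
q_4 = 29 > 20, so the last convergent with denominator <= 20 is p_3/q_3 = 29/5.
The closest fraction with denominator <= 20 is either p_3/q_3 or the intermediate fraction (k*p_3 + p_2)/(k*q_3 + q_2) with the largest k >= 1 whose denominator stays <= 20; these approach x as k grows, and every other convergent or intermediate fraction in range is farther away.
Largest k: floor((20 - q_2)/q_3) = floor((20 - 4)/5) = 3.
That gives (3*29 + 23)/(3*5 + 4) = 110/19.
Compare the errors: |x - 29/5| = |1153*5 - 29*199|/(199*5) = 6/995, and |x - 110/19| = |1153*19 - 110*199|/(199*19) = 17/3781.
Cross-multiplying, 17*995 = 16915 < 22686 = 6*3781, so 17/3781 is smaller: the intermediate fraction 110/19 is closer to x than 29/5.

110/19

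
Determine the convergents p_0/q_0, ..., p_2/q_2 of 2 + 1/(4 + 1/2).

2/1, 9/4, 20/9

Using the convergent recurrence p_i = a_i*p_{i-1} + p_{i-2}, q_i = a_i*q_{i-1} + q_{i-2} with p_{-2}=0, p_{-1}=1, q_{-2}=1, q_{-1}=0:
  i=0: a_0=2, p_0 = 2*1 + 0 = 2, q_0 = 2*0 + 1 = 1.
  i=1: a_1=4, p_1 = 4*2 + 1 = 9, q_1 = 4*1 + 0 = 4.
  i=2: a_2=2, p_2 = 2*9 + 2 = 20, q_2 = 2*4 + 1 = 9.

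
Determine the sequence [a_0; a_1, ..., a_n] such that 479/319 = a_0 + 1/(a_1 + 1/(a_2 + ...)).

[1; 1, 1, 159]

Run the Euclidean algorithm on 479 and 319; the successive quotients are the partial quotients a_0, a_1, ... (each step inverts the fractional part left over by the previous one):
  479 = 1*319 + 160, so a_0 = 1.
  319 = 1*160 + 159, so a_1 = 1.
  160 = 1*159 + 1, so a_2 = 1.
  159 = 159*1 + 0, so a_3 = 159.
The remainder reaches 0 after 4 divisions, so the expansion has 4 partial quotients, read off in order.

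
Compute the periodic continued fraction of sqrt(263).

Write x_i = (sqrt(263) + m_i)/d_i with (m_0, d_0) = (0, 1). a_0 = floor(sqrt(263)) = 16, since 16^2 = 256 <= 263 < 289 = 17^2.
Iterate m_{i+1} = d_i*a_i - m_i, d_{i+1} = (263 - m_{i+1}^2)/d_i, a_{i+1} = floor((a_0 + m_{i+1})/d_{i+1}):
  m_1 = 1*16 - 0 = 16, d_1 = (263 - 16^2)/1 = 7/1 = 7, a_1 = floor((16 + 16)/7) = 4.
  m_2 = 7*4 - 16 = 12, d_2 = (263 - 12^2)/7 = 119/7 = 17, a_2 = floor((16 + 12)/17) = 1.
  m_3 = 17*1 - 12 = 5, d_3 = (263 - 5^2)/17 = 238/17 = 14, a_3 = floor((16 + 5)/14) = 1.
  m_4 = 14*1 - 5 = 9, d_4 = (263 - 9^2)/14 = 182/14 = 13, a_4 = floor((16 + 9)/13) = 1.
  m_5 = 13*1 - 9 = 4, d_5 = (263 - 4^2)/13 = 247/13 = 19, a_5 = floor((16 + 4)/19) = 1.
  m_6 = 19*1 - 4 = 15, d_6 = (263 - 15^2)/19 = 38/19 = 2, a_6 = floor((16 + 15)/2) = 15.
  m_7 = 2*15 - 15 = 15, d_7 = (263 - 15^2)/2 = 38/2 = 19, a_7 = floor((16 + 15)/19) = 1.
  m_8 = 19*1 - 15 = 4, d_8 = (263 - 4^2)/19 = 247/19 = 13, a_8 = floor((16 + 4)/13) = 1.
  m_9 = 13*1 - 4 = 9, d_9 = (263 - 9^2)/13 = 182/13 = 14, a_9 = floor((16 + 9)/14) = 1.
  m_10 = 14*1 - 9 = 5, d_10 = (263 - 5^2)/14 = 238/14 = 17, a_10 = floor((16 + 5)/17) = 1.
  m_11 = 17*1 - 5 = 12, d_11 = (263 - 12^2)/17 = 119/17 = 7, a_11 = floor((16 + 12)/7) = 4.
  m_12 = 7*4 - 12 = 16, d_12 = (263 - 16^2)/7 = 7/7 = 1, a_12 = floor((16 + 16)/1) = 32.
  m_13 = 1*32 - 16 = 16, d_13 = (263 - 16^2)/1 = 7/1 = 7: (m_13, d_13) = (m_1, d_1) = (16, 7), so from here the quotients repeat a_1, ..., a_12; the period length is 12.
Hence the expansion of sqrt(263) is a_0 = 16 followed by the repeating block 4, 1, 1, 1, 1, 15, 1, 1, 1, 1, 4, 32 (period 12).

[16; (4, 1, 1, 1, 1, 15, 1, 1, 1, 1, 4, 32)]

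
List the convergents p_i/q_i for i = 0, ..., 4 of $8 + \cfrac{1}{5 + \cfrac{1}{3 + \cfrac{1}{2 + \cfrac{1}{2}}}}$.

Using the convergent recurrence p_i = a_i*p_{i-1} + p_{i-2}, q_i = a_i*q_{i-1} + q_{i-2} with p_{-2}=0, p_{-1}=1, q_{-2}=1, q_{-1}=0:
  i=0: a_0=8, p_0 = 8*1 + 0 = 8, q_0 = 8*0 + 1 = 1.
  i=1: a_1=5, p_1 = 5*8 + 1 = 41, q_1 = 5*1 + 0 = 5.
  i=2: a_2=3, p_2 = 3*41 + 8 = 131, q_2 = 3*5 + 1 = 16.
  i=3: a_3=2, p_3 = 2*131 + 41 = 303, q_3 = 2*16 + 5 = 37.
  i=4: a_4=2, p_4 = 2*303 + 131 = 737, q_4 = 2*37 + 16 = 90.

8/1, 41/5, 131/16, 303/37, 737/90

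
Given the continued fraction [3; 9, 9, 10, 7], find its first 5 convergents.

3/1, 28/9, 255/82, 2578/829, 18301/5885

Using the convergent recurrence p_i = a_i*p_{i-1} + p_{i-2}, q_i = a_i*q_{i-1} + q_{i-2} with p_{-2}=0, p_{-1}=1, q_{-2}=1, q_{-1}=0:
  i=0: a_0=3, p_0 = 3*1 + 0 = 3, q_0 = 3*0 + 1 = 1.
  i=1: a_1=9, p_1 = 9*3 + 1 = 28, q_1 = 9*1 + 0 = 9.
  i=2: a_2=9, p_2 = 9*28 + 3 = 255, q_2 = 9*9 + 1 = 82.
  i=3: a_3=10, p_3 = 10*255 + 28 = 2578, q_3 = 10*82 + 9 = 829.
  i=4: a_4=7, p_4 = 7*2578 + 255 = 18301, q_4 = 7*829 + 82 = 5885.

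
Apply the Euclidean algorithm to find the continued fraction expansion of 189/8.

Run the Euclidean algorithm on 189 and 8; the successive quotients are the partial quotients a_0, a_1, ... (each step inverts the fractional part left over by the previous one):
  189 = 23*8 + 5, so a_0 = 23.
  8 = 1*5 + 3, so a_1 = 1.
  5 = 1*3 + 2, so a_2 = 1.
  3 = 1*2 + 1, so a_3 = 1.
  2 = 2*1 + 0, so a_4 = 2.
The remainder reaches 0 after 5 divisions, so the expansion has 5 partial quotients, read off in order.

[23; 1, 1, 1, 2]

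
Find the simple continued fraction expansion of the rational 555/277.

[2; 277]

Run the Euclidean algorithm on 555 and 277; the successive quotients are the partial quotients a_0, a_1, ... (each step inverts the fractional part left over by the previous one):
  555 = 2*277 + 1, so a_0 = 2.
  277 = 277*1 + 0, so a_1 = 277.
The remainder reaches 0 after 2 divisions, so the expansion has 2 partial quotients, read off in order.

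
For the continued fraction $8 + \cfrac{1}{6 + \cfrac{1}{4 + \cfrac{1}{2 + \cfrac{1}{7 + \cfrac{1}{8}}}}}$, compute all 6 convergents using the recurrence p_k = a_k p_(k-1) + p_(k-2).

Using the convergent recurrence p_i = a_i*p_{i-1} + p_{i-2}, q_i = a_i*q_{i-1} + q_{i-2} with p_{-2}=0, p_{-1}=1, q_{-2}=1, q_{-1}=0:
  i=0: a_0=8, p_0 = 8*1 + 0 = 8, q_0 = 8*0 + 1 = 1.
  i=1: a_1=6, p_1 = 6*8 + 1 = 49, q_1 = 6*1 + 0 = 6.
  i=2: a_2=4, p_2 = 4*49 + 8 = 204, q_2 = 4*6 + 1 = 25.
  i=3: a_3=2, p_3 = 2*204 + 49 = 457, q_3 = 2*25 + 6 = 56.
  i=4: a_4=7, p_4 = 7*457 + 204 = 3403, q_4 = 7*56 + 25 = 417.
  i=5: a_5=8, p_5 = 8*3403 + 457 = 27681, q_5 = 8*417 + 56 = 3392.

8/1, 49/6, 204/25, 457/56, 3403/417, 27681/3392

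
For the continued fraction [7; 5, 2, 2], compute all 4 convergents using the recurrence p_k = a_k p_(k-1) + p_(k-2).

7/1, 36/5, 79/11, 194/27

Using the convergent recurrence p_i = a_i*p_{i-1} + p_{i-2}, q_i = a_i*q_{i-1} + q_{i-2} with p_{-2}=0, p_{-1}=1, q_{-2}=1, q_{-1}=0:
  i=0: a_0=7, p_0 = 7*1 + 0 = 7, q_0 = 7*0 + 1 = 1.
  i=1: a_1=5, p_1 = 5*7 + 1 = 36, q_1 = 5*1 + 0 = 5.
  i=2: a_2=2, p_2 = 2*36 + 7 = 79, q_2 = 2*5 + 1 = 11.
  i=3: a_3=2, p_3 = 2*79 + 36 = 194, q_3 = 2*11 + 5 = 27.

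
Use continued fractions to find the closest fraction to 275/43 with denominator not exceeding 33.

211/33

Expand x = 275/43 as a continued fraction with the Euclidean algorithm:
  275 = 6*43 + 17, so a_0 = 6.
  43 = 2*17 + 9, so a_1 = 2.
  17 = 1*9 + 8, so a_2 = 1.
  9 = 1*8 + 1, so a_3 = 1.
  8 = 8*1 + 0, so a_4 = 8.
so x = [6; 2, 1, 1, 8].
Convergents (p_i = a_i*p_{i-1} + p_{i-2}, q_i = a_i*q_{i-1} + q_{i-2} with p_{-2}=0, p_{-1}=1, q_{-2}=1, q_{-1}=0), until the denominator exceeds 33:
  i=0: a_0=6, p_0 = 6*1 + 0 = 6, q_0 = 6*0 + 1 = 1.
  i=1: a_1=2, p_1 = 2*6 + 1 = 13, q_1 = 2*1 + 0 = 2.
  i=2: a_2=1, p_2 = 1*13 + 6 = 19, q_2 = 1*2 + 1 = 3.
  i=3: a_3=1, p_3 = 1*19 + 13 = 32, q_3 = 1*3 + 2 = 5.
  i=4: a_4=8, p_4 = 8*32 + 19 = 275, q_4 = 8*5 + 3 = 43.
q_4 = 43 > 33, so the last convergent with denominator <= 33 is p_3/q_3 = 32/5.
The closest fraction with denominator <= 33 is either p_3/q_3 or the intermediate fraction (k*p_3 + p_2)/(k*q_3 + q_2) with the largest k >= 1 whose denominator stays <= 33; these approach x as k grows, and every other convergent or intermediate fraction in range is farther away.
Largest k: floor((33 - q_2)/q_3) = floor((33 - 3)/5) = 6.
That gives (6*32 + 19)/(6*5 + 3) = 211/33.
Compare the errors: |x - 32/5| = |275*5 - 32*43|/(43*5) = 1/215, and |x - 211/33| = |275*33 - 211*43|/(43*33) = 2/1419.
Cross-multiplying, 2*215 = 430 < 1419 = 1*1419, so 2/1419 is smaller: the intermediate fraction 211/33 is closer to x than 32/5.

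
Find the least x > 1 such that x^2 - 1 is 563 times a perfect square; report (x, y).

(x, y) = (68122, 2871)

First expand sqrt(563) as a continued fraction. With x_i = (sqrt(563) + m_i)/d_i and (m_0, d_0) = (0, 1): a_0 = floor(sqrt(563)) = 23, since 23^2 = 529 <= 563 < 576 = 24^2.
Iterate m_{i+1} = d_i*a_i - m_i, d_{i+1} = (563 - m_{i+1}^2)/d_i, a_{i+1} = floor((a_0 + m_{i+1})/d_{i+1}):
  m_1 = 1*23 - 0 = 23, d_1 = (563 - 23^2)/1 = 34/1 = 34, a_1 = floor((23 + 23)/34) = 1.
  m_2 = 34*1 - 23 = 11, d_2 = (563 - 11^2)/34 = 442/34 = 13, a_2 = floor((23 + 11)/13) = 2.
  m_3 = 13*2 - 11 = 15, d_3 = (563 - 15^2)/13 = 338/13 = 26, a_3 = floor((23 + 15)/26) = 1.
  m_4 = 26*1 - 15 = 11, d_4 = (563 - 11^2)/26 = 442/26 = 17, a_4 = floor((23 + 11)/17) = 2.
  m_5 = 17*2 - 11 = 23, d_5 = (563 - 23^2)/17 = 34/17 = 2, a_5 = floor((23 + 23)/2) = 23.
  m_6 = 2*23 - 23 = 23, d_6 = (563 - 23^2)/2 = 34/2 = 17, a_6 = floor((23 + 23)/17) = 2.
  m_7 = 17*2 - 23 = 11, d_7 = (563 - 11^2)/17 = 442/17 = 26, a_7 = floor((23 + 11)/26) = 1.
  m_8 = 26*1 - 11 = 15, d_8 = (563 - 15^2)/26 = 338/26 = 13, a_8 = floor((23 + 15)/13) = 2.
  m_9 = 13*2 - 15 = 11, d_9 = (563 - 11^2)/13 = 442/13 = 34, a_9 = floor((23 + 11)/34) = 1.
  m_10 = 34*1 - 11 = 23, d_10 = (563 - 23^2)/34 = 34/34 = 1, a_10 = floor((23 + 23)/1) = 46.
  m_11 = 1*46 - 23 = 23, d_11 = (563 - 23^2)/1 = 34/1 = 34: (m_11, d_11) = (m_1, d_1) = (23, 34), so from here the quotients repeat a_1, ..., a_10; the period length is 10.
So sqrt(563) = [23; (1, 2, 1, 2, 23, 2, 1, 2, 1, 46)] with period length k = 10.
k is even, so the fundamental solution of x^2 - 563y^2 = 1 is (p_{k-1}, q_{k-1}) = (p_9, q_9); compute convergents through index 9.
Convergents (p_i = a_i*p_{i-1} + p_{i-2}, q_i = a_i*q_{i-1} + q_{i-2} with p_{-2}=0, p_{-1}=1, q_{-2}=1, q_{-1}=0):
  i=0: a_0=23, p_0 = 23*1 + 0 = 23, q_0 = 23*0 + 1 = 1.
  i=1: a_1=1, p_1 = 1*23 + 1 = 24, q_1 = 1*1 + 0 = 1.
  i=2: a_2=2, p_2 = 2*24 + 23 = 71, q_2 = 2*1 + 1 = 3.
  i=3: a_3=1, p_3 = 1*71 + 24 = 95, q_3 = 1*3 + 1 = 4.
  i=4: a_4=2, p_4 = 2*95 + 71 = 261, q_4 = 2*4 + 3 = 11.
  i=5: a_5=23, p_5 = 23*261 + 95 = 6098, q_5 = 23*11 + 4 = 257.
  i=6: a_6=2, p_6 = 2*6098 + 261 = 12457, q_6 = 2*257 + 11 = 525.
  i=7: a_7=1, p_7 = 1*12457 + 6098 = 18555, q_7 = 1*525 + 257 = 782.
  i=8: a_8=2, p_8 = 2*18555 + 12457 = 49567, q_8 = 2*782 + 525 = 2089.
  i=9: a_9=1, p_9 = 1*49567 + 18555 = 68122, q_9 = 1*2089 + 782 = 2871.
Check: 68122^2 - 563*2871^2 = 4640606884 - 4640606883 = 1, so (x, y) = (68122, 2871) solves the equation, and by the theorem it is the least positive solution.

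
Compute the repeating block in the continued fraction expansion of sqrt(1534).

Write x_i = (sqrt(1534) + m_i)/d_i with (m_0, d_0) = (0, 1). a_0 = floor(sqrt(1534)) = 39, since 39^2 = 1521 <= 1534 < 1600 = 40^2.
Iterate m_{i+1} = d_i*a_i - m_i, d_{i+1} = (1534 - m_{i+1}^2)/d_i, a_{i+1} = floor((a_0 + m_{i+1})/d_{i+1}):
  m_1 = 1*39 - 0 = 39, d_1 = (1534 - 39^2)/1 = 13/1 = 13, a_1 = floor((39 + 39)/13) = 6.
  m_2 = 13*6 - 39 = 39, d_2 = (1534 - 39^2)/13 = 13/13 = 1, a_2 = floor((39 + 39)/1) = 78.
  m_3 = 1*78 - 39 = 39, d_3 = (1534 - 39^2)/1 = 13/1 = 13: (m_3, d_3) = (m_1, d_1) = (39, 13), so from here the quotients repeat a_1, a_2; the period length is 2.
Hence the expansion of sqrt(1534) is a_0 = 39 followed by the repeating block 6, 78 (period 2).

[39; (6, 78)]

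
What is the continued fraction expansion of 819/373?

[2; 5, 9, 8]

Run the Euclidean algorithm on 819 and 373; the successive quotients are the partial quotients a_0, a_1, ... (each step inverts the fractional part left over by the previous one):
  819 = 2*373 + 73, so a_0 = 2.
  373 = 5*73 + 8, so a_1 = 5.
  73 = 9*8 + 1, so a_2 = 9.
  8 = 8*1 + 0, so a_3 = 8.
The remainder reaches 0 after 4 divisions, so the expansion has 4 partial quotients, read off in order.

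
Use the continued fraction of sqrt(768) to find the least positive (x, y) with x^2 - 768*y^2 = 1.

(x, y) = (18817, 679)

First expand sqrt(768) as a continued fraction. With x_i = (sqrt(768) + m_i)/d_i and (m_0, d_0) = (0, 1): a_0 = floor(sqrt(768)) = 27, since 27^2 = 729 <= 768 < 784 = 28^2.
Iterate m_{i+1} = d_i*a_i - m_i, d_{i+1} = (768 - m_{i+1}^2)/d_i, a_{i+1} = floor((a_0 + m_{i+1})/d_{i+1}):
  m_1 = 1*27 - 0 = 27, d_1 = (768 - 27^2)/1 = 39/1 = 39, a_1 = floor((27 + 27)/39) = 1.
  m_2 = 39*1 - 27 = 12, d_2 = (768 - 12^2)/39 = 624/39 = 16, a_2 = floor((27 + 12)/16) = 2.
  m_3 = 16*2 - 12 = 20, d_3 = (768 - 20^2)/16 = 368/16 = 23, a_3 = floor((27 + 20)/23) = 2.
  m_4 = 23*2 - 20 = 26, d_4 = (768 - 26^2)/23 = 92/23 = 4, a_4 = floor((27 + 26)/4) = 13.
  m_5 = 4*13 - 26 = 26, d_5 = (768 - 26^2)/4 = 92/4 = 23, a_5 = floor((27 + 26)/23) = 2.
  m_6 = 23*2 - 26 = 20, d_6 = (768 - 20^2)/23 = 368/23 = 16, a_6 = floor((27 + 20)/16) = 2.
  m_7 = 16*2 - 20 = 12, d_7 = (768 - 12^2)/16 = 624/16 = 39, a_7 = floor((27 + 12)/39) = 1.
  m_8 = 39*1 - 12 = 27, d_8 = (768 - 27^2)/39 = 39/39 = 1, a_8 = floor((27 + 27)/1) = 54.
  m_9 = 1*54 - 27 = 27, d_9 = (768 - 27^2)/1 = 39/1 = 39: (m_9, d_9) = (m_1, d_1) = (27, 39), so from here the quotients repeat a_1, ..., a_8; the period length is 8.
So sqrt(768) = [27; (1, 2, 2, 13, 2, 2, 1, 54)] with period length k = 8.
k is even, so the fundamental solution of x^2 - 768y^2 = 1 is (p_{k-1}, q_{k-1}) = (p_7, q_7); compute convergents through index 7.
Convergents (p_i = a_i*p_{i-1} + p_{i-2}, q_i = a_i*q_{i-1} + q_{i-2} with p_{-2}=0, p_{-1}=1, q_{-2}=1, q_{-1}=0):
  i=0: a_0=27, p_0 = 27*1 + 0 = 27, q_0 = 27*0 + 1 = 1.
  i=1: a_1=1, p_1 = 1*27 + 1 = 28, q_1 = 1*1 + 0 = 1.
  i=2: a_2=2, p_2 = 2*28 + 27 = 83, q_2 = 2*1 + 1 = 3.
  i=3: a_3=2, p_3 = 2*83 + 28 = 194, q_3 = 2*3 + 1 = 7.
  i=4: a_4=13, p_4 = 13*194 + 83 = 2605, q_4 = 13*7 + 3 = 94.
  i=5: a_5=2, p_5 = 2*2605 + 194 = 5404, q_5 = 2*94 + 7 = 195.
  i=6: a_6=2, p_6 = 2*5404 + 2605 = 13413, q_6 = 2*195 + 94 = 484.
  i=7: a_7=1, p_7 = 1*13413 + 5404 = 18817, q_7 = 1*484 + 195 = 679.
Check: 18817^2 - 768*679^2 = 354079489 - 354079488 = 1, so (x, y) = (18817, 679) solves the equation, and by the theorem it is the least positive solution.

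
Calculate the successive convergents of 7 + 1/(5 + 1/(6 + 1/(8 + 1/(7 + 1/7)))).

Using the convergent recurrence p_i = a_i*p_{i-1} + p_{i-2}, q_i = a_i*q_{i-1} + q_{i-2} with p_{-2}=0, p_{-1}=1, q_{-2}=1, q_{-1}=0:
  i=0: a_0=7, p_0 = 7*1 + 0 = 7, q_0 = 7*0 + 1 = 1.
  i=1: a_1=5, p_1 = 5*7 + 1 = 36, q_1 = 5*1 + 0 = 5.
  i=2: a_2=6, p_2 = 6*36 + 7 = 223, q_2 = 6*5 + 1 = 31.
  i=3: a_3=8, p_3 = 8*223 + 36 = 1820, q_3 = 8*31 + 5 = 253.
  i=4: a_4=7, p_4 = 7*1820 + 223 = 12963, q_4 = 7*253 + 31 = 1802.
  i=5: a_5=7, p_5 = 7*12963 + 1820 = 92561, q_5 = 7*1802 + 253 = 12867.

7/1, 36/5, 223/31, 1820/253, 12963/1802, 92561/12867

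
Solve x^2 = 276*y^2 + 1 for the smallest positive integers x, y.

First expand sqrt(276) as a continued fraction. With x_i = (sqrt(276) + m_i)/d_i and (m_0, d_0) = (0, 1): a_0 = floor(sqrt(276)) = 16, since 16^2 = 256 <= 276 < 289 = 17^2.
Iterate m_{i+1} = d_i*a_i - m_i, d_{i+1} = (276 - m_{i+1}^2)/d_i, a_{i+1} = floor((a_0 + m_{i+1})/d_{i+1}):
  m_1 = 1*16 - 0 = 16, d_1 = (276 - 16^2)/1 = 20/1 = 20, a_1 = floor((16 + 16)/20) = 1.
  m_2 = 20*1 - 16 = 4, d_2 = (276 - 4^2)/20 = 260/20 = 13, a_2 = floor((16 + 4)/13) = 1.
  m_3 = 13*1 - 4 = 9, d_3 = (276 - 9^2)/13 = 195/13 = 15, a_3 = floor((16 + 9)/15) = 1.
  m_4 = 15*1 - 9 = 6, d_4 = (276 - 6^2)/15 = 240/15 = 16, a_4 = floor((16 + 6)/16) = 1.
  m_5 = 16*1 - 6 = 10, d_5 = (276 - 10^2)/16 = 176/16 = 11, a_5 = floor((16 + 10)/11) = 2.
  m_6 = 11*2 - 10 = 12, d_6 = (276 - 12^2)/11 = 132/11 = 12, a_6 = floor((16 + 12)/12) = 2.
  m_7 = 12*2 - 12 = 12, d_7 = (276 - 12^2)/12 = 132/12 = 11, a_7 = floor((16 + 12)/11) = 2.
  m_8 = 11*2 - 12 = 10, d_8 = (276 - 10^2)/11 = 176/11 = 16, a_8 = floor((16 + 10)/16) = 1.
  m_9 = 16*1 - 10 = 6, d_9 = (276 - 6^2)/16 = 240/16 = 15, a_9 = floor((16 + 6)/15) = 1.
  m_10 = 15*1 - 6 = 9, d_10 = (276 - 9^2)/15 = 195/15 = 13, a_10 = floor((16 + 9)/13) = 1.
  m_11 = 13*1 - 9 = 4, d_11 = (276 - 4^2)/13 = 260/13 = 20, a_11 = floor((16 + 4)/20) = 1.
  m_12 = 20*1 - 4 = 16, d_12 = (276 - 16^2)/20 = 20/20 = 1, a_12 = floor((16 + 16)/1) = 32.
  m_13 = 1*32 - 16 = 16, d_13 = (276 - 16^2)/1 = 20/1 = 20: (m_13, d_13) = (m_1, d_1) = (16, 20), so from here the quotients repeat a_1, ..., a_12; the period length is 12.
So sqrt(276) = [16; (1, 1, 1, 1, 2, 2, 2, 1, 1, 1, 1, 32)] with period length k = 12.
k is even, so the fundamental solution of x^2 - 276y^2 = 1 is (p_{k-1}, q_{k-1}) = (p_11, q_11); compute convergents through index 11.
Convergents (p_i = a_i*p_{i-1} + p_{i-2}, q_i = a_i*q_{i-1} + q_{i-2} with p_{-2}=0, p_{-1}=1, q_{-2}=1, q_{-1}=0):
  i=0: a_0=16, p_0 = 16*1 + 0 = 16, q_0 = 16*0 + 1 = 1.
  i=1: a_1=1, p_1 = 1*16 + 1 = 17, q_1 = 1*1 + 0 = 1.
  i=2: a_2=1, p_2 = 1*17 + 16 = 33, q_2 = 1*1 + 1 = 2.
  i=3: a_3=1, p_3 = 1*33 + 17 = 50, q_3 = 1*2 + 1 = 3.
  i=4: a_4=1, p_4 = 1*50 + 33 = 83, q_4 = 1*3 + 2 = 5.
  i=5: a_5=2, p_5 = 2*83 + 50 = 216, q_5 = 2*5 + 3 = 13.
  i=6: a_6=2, p_6 = 2*216 + 83 = 515, q_6 = 2*13 + 5 = 31.
  i=7: a_7=2, p_7 = 2*515 + 216 = 1246, q_7 = 2*31 + 13 = 75.
  i=8: a_8=1, p_8 = 1*1246 + 515 = 1761, q_8 = 1*75 + 31 = 106.
  i=9: a_9=1, p_9 = 1*1761 + 1246 = 3007, q_9 = 1*106 + 75 = 181.
  i=10: a_10=1, p_10 = 1*3007 + 1761 = 4768, q_10 = 1*181 + 106 = 287.
  i=11: a_11=1, p_11 = 1*4768 + 3007 = 7775, q_11 = 1*287 + 181 = 468.
Check: 7775^2 - 276*468^2 = 60450625 - 60450624 = 1, so (x, y) = (7775, 468) solves the equation, and by the theorem it is the least positive solution.

(x, y) = (7775, 468)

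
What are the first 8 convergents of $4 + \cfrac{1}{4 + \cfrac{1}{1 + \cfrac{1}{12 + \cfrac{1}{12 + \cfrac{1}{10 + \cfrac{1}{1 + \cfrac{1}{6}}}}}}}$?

4/1, 17/4, 21/5, 269/64, 3249/773, 32759/7794, 36008/8567, 248807/59196

Using the convergent recurrence p_i = a_i*p_{i-1} + p_{i-2}, q_i = a_i*q_{i-1} + q_{i-2} with p_{-2}=0, p_{-1}=1, q_{-2}=1, q_{-1}=0:
  i=0: a_0=4, p_0 = 4*1 + 0 = 4, q_0 = 4*0 + 1 = 1.
  i=1: a_1=4, p_1 = 4*4 + 1 = 17, q_1 = 4*1 + 0 = 4.
  i=2: a_2=1, p_2 = 1*17 + 4 = 21, q_2 = 1*4 + 1 = 5.
  i=3: a_3=12, p_3 = 12*21 + 17 = 269, q_3 = 12*5 + 4 = 64.
  i=4: a_4=12, p_4 = 12*269 + 21 = 3249, q_4 = 12*64 + 5 = 773.
  i=5: a_5=10, p_5 = 10*3249 + 269 = 32759, q_5 = 10*773 + 64 = 7794.
  i=6: a_6=1, p_6 = 1*32759 + 3249 = 36008, q_6 = 1*7794 + 773 = 8567.
  i=7: a_7=6, p_7 = 6*36008 + 32759 = 248807, q_7 = 6*8567 + 7794 = 59196.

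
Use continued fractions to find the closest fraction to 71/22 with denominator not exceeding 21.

Expand x = 71/22 as a continued fraction with the Euclidean algorithm:
  71 = 3*22 + 5, so a_0 = 3.
  22 = 4*5 + 2, so a_1 = 4.
  5 = 2*2 + 1, so a_2 = 2.
  2 = 2*1 + 0, so a_3 = 2.
so x = [3; 4, 2, 2].
Convergents (p_i = a_i*p_{i-1} + p_{i-2}, q_i = a_i*q_{i-1} + q_{i-2} with p_{-2}=0, p_{-1}=1, q_{-2}=1, q_{-1}=0), until the denominator exceeds 21:
  i=0: a_0=3, p_0 = 3*1 + 0 = 3, q_0 = 3*0 + 1 = 1.
  i=1: a_1=4, p_1 = 4*3 + 1 = 13, q_1 = 4*1 + 0 = 4.
  i=2: a_2=2, p_2 = 2*13 + 3 = 29, q_2 = 2*4 + 1 = 9.
  i=3: a_3=2, p_3 = 2*29 + 13 = 71, q_3 = 2*9 + 4 = 22.
q_3 = 22 > 21, so the last convergent with denominator <= 21 is p_2/q_2 = 29/9.
The closest fraction with denominator <= 21 is either p_2/q_2 or the intermediate fraction (k*p_2 + p_1)/(k*q_2 + q_1) with the largest k >= 1 whose denominator stays <= 21; these approach x as k grows, and every other convergent or intermediate fraction in range is farther away.
Largest k: floor((21 - q_1)/q_2) = floor((21 - 4)/9) = 1.
That gives (1*29 + 13)/(1*9 + 4) = 42/13.
Compare the errors: |x - 29/9| = |71*9 - 29*22|/(22*9) = 1/198, and |x - 42/13| = |71*13 - 42*22|/(22*13) = 1/286.
Cross-multiplying, 1*198 = 198 < 286 = 1*286, so 1/286 is smaller: the intermediate fraction 42/13 is closer to x than 29/9.

42/13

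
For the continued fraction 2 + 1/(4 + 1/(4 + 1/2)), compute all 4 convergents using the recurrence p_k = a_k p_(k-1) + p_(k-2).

Using the convergent recurrence p_i = a_i*p_{i-1} + p_{i-2}, q_i = a_i*q_{i-1} + q_{i-2} with p_{-2}=0, p_{-1}=1, q_{-2}=1, q_{-1}=0:
  i=0: a_0=2, p_0 = 2*1 + 0 = 2, q_0 = 2*0 + 1 = 1.
  i=1: a_1=4, p_1 = 4*2 + 1 = 9, q_1 = 4*1 + 0 = 4.
  i=2: a_2=4, p_2 = 4*9 + 2 = 38, q_2 = 4*4 + 1 = 17.
  i=3: a_3=2, p_3 = 2*38 + 9 = 85, q_3 = 2*17 + 4 = 38.

2/1, 9/4, 38/17, 85/38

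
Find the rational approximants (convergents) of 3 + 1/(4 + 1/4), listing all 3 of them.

3/1, 13/4, 55/17

Using the convergent recurrence p_i = a_i*p_{i-1} + p_{i-2}, q_i = a_i*q_{i-1} + q_{i-2} with p_{-2}=0, p_{-1}=1, q_{-2}=1, q_{-1}=0:
  i=0: a_0=3, p_0 = 3*1 + 0 = 3, q_0 = 3*0 + 1 = 1.
  i=1: a_1=4, p_1 = 4*3 + 1 = 13, q_1 = 4*1 + 0 = 4.
  i=2: a_2=4, p_2 = 4*13 + 3 = 55, q_2 = 4*4 + 1 = 17.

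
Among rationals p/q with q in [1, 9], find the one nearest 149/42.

32/9

Expand x = 149/42 as a continued fraction with the Euclidean algorithm:
  149 = 3*42 + 23, so a_0 = 3.
  42 = 1*23 + 19, so a_1 = 1.
  23 = 1*19 + 4, so a_2 = 1.
  19 = 4*4 + 3, so a_3 = 4.
  4 = 1*3 + 1, so a_4 = 1.
  3 = 3*1 + 0, so a_5 = 3.
so x = [3; 1, 1, 4, 1, 3].
Convergents (p_i = a_i*p_{i-1} + p_{i-2}, q_i = a_i*q_{i-1} + q_{i-2} with p_{-2}=0, p_{-1}=1, q_{-2}=1, q_{-1}=0), until the denominator exceeds 9:
  i=0: a_0=3, p_0 = 3*1 + 0 = 3, q_0 = 3*0 + 1 = 1.
  i=1: a_1=1, p_1 = 1*3 + 1 = 4, q_1 = 1*1 + 0 = 1.
  i=2: a_2=1, p_2 = 1*4 + 3 = 7, q_2 = 1*1 + 1 = 2.
  i=3: a_3=4, p_3 = 4*7 + 4 = 32, q_3 = 4*2 + 1 = 9.
  i=4: a_4=1, p_4 = 1*32 + 7 = 39, q_4 = 1*9 + 2 = 11.
q_4 = 11 > 9, so the last convergent with denominator <= 9 is p_3/q_3 = 32/9.
The closest fraction with denominator <= 9 is either p_3/q_3 or the intermediate fraction (k*p_3 + p_2)/(k*q_3 + q_2) with the largest k >= 1 whose denominator stays <= 9; these approach x as k grows, and every other convergent or intermediate fraction in range is farther away.
Largest k: floor((9 - q_2)/q_3) = floor((9 - 2)/9) = 0.
Since k = 0, no intermediate fraction beyond p_3/q_3 has denominator <= 9, so the convergent 32/9 is the closest (its error is |149*9 - 32*42|/(42*9) = 3/378).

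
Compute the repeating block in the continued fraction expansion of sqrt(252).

Write x_i = (sqrt(252) + m_i)/d_i with (m_0, d_0) = (0, 1). a_0 = floor(sqrt(252)) = 15, since 15^2 = 225 <= 252 < 256 = 16^2.
Iterate m_{i+1} = d_i*a_i - m_i, d_{i+1} = (252 - m_{i+1}^2)/d_i, a_{i+1} = floor((a_0 + m_{i+1})/d_{i+1}):
  m_1 = 1*15 - 0 = 15, d_1 = (252 - 15^2)/1 = 27/1 = 27, a_1 = floor((15 + 15)/27) = 1.
  m_2 = 27*1 - 15 = 12, d_2 = (252 - 12^2)/27 = 108/27 = 4, a_2 = floor((15 + 12)/4) = 6.
  m_3 = 4*6 - 12 = 12, d_3 = (252 - 12^2)/4 = 108/4 = 27, a_3 = floor((15 + 12)/27) = 1.
  m_4 = 27*1 - 12 = 15, d_4 = (252 - 15^2)/27 = 27/27 = 1, a_4 = floor((15 + 15)/1) = 30.
  m_5 = 1*30 - 15 = 15, d_5 = (252 - 15^2)/1 = 27/1 = 27: (m_5, d_5) = (m_1, d_1) = (15, 27), so from here the quotients repeat a_1, ..., a_4; the period length is 4.
Hence the expansion of sqrt(252) is a_0 = 15 followed by the repeating block 1, 6, 1, 30 (period 4).

[15; (1, 6, 1, 30)]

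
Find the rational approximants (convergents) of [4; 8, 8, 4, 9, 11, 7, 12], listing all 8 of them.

Using the convergent recurrence p_i = a_i*p_{i-1} + p_{i-2}, q_i = a_i*q_{i-1} + q_{i-2} with p_{-2}=0, p_{-1}=1, q_{-2}=1, q_{-1}=0:
  i=0: a_0=4, p_0 = 4*1 + 0 = 4, q_0 = 4*0 + 1 = 1.
  i=1: a_1=8, p_1 = 8*4 + 1 = 33, q_1 = 8*1 + 0 = 8.
  i=2: a_2=8, p_2 = 8*33 + 4 = 268, q_2 = 8*8 + 1 = 65.
  i=3: a_3=4, p_3 = 4*268 + 33 = 1105, q_3 = 4*65 + 8 = 268.
  i=4: a_4=9, p_4 = 9*1105 + 268 = 10213, q_4 = 9*268 + 65 = 2477.
  i=5: a_5=11, p_5 = 11*10213 + 1105 = 113448, q_5 = 11*2477 + 268 = 27515.
  i=6: a_6=7, p_6 = 7*113448 + 10213 = 804349, q_6 = 7*27515 + 2477 = 195082.
  i=7: a_7=12, p_7 = 12*804349 + 113448 = 9765636, q_7 = 12*195082 + 27515 = 2368499.

4/1, 33/8, 268/65, 1105/268, 10213/2477, 113448/27515, 804349/195082, 9765636/2368499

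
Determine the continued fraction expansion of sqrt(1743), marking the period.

[41; (1, 2, 1, 82)]

Write x_i = (sqrt(1743) + m_i)/d_i with (m_0, d_0) = (0, 1). a_0 = floor(sqrt(1743)) = 41, since 41^2 = 1681 <= 1743 < 1764 = 42^2.
Iterate m_{i+1} = d_i*a_i - m_i, d_{i+1} = (1743 - m_{i+1}^2)/d_i, a_{i+1} = floor((a_0 + m_{i+1})/d_{i+1}):
  m_1 = 1*41 - 0 = 41, d_1 = (1743 - 41^2)/1 = 62/1 = 62, a_1 = floor((41 + 41)/62) = 1.
  m_2 = 62*1 - 41 = 21, d_2 = (1743 - 21^2)/62 = 1302/62 = 21, a_2 = floor((41 + 21)/21) = 2.
  m_3 = 21*2 - 21 = 21, d_3 = (1743 - 21^2)/21 = 1302/21 = 62, a_3 = floor((41 + 21)/62) = 1.
  m_4 = 62*1 - 21 = 41, d_4 = (1743 - 41^2)/62 = 62/62 = 1, a_4 = floor((41 + 41)/1) = 82.
  m_5 = 1*82 - 41 = 41, d_5 = (1743 - 41^2)/1 = 62/1 = 62: (m_5, d_5) = (m_1, d_1) = (41, 62), so from here the quotients repeat a_1, ..., a_4; the period length is 4.
Hence the expansion of sqrt(1743) is a_0 = 41 followed by the repeating block 1, 2, 1, 82 (period 4).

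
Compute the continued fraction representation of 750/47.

Run the Euclidean algorithm on 750 and 47; the successive quotients are the partial quotients a_0, a_1, ... (each step inverts the fractional part left over by the previous one):
  750 = 15*47 + 45, so a_0 = 15.
  47 = 1*45 + 2, so a_1 = 1.
  45 = 22*2 + 1, so a_2 = 22.
  2 = 2*1 + 0, so a_3 = 2.
The remainder reaches 0 after 4 divisions, so the expansion has 4 partial quotients, read off in order.

[15; 1, 22, 2]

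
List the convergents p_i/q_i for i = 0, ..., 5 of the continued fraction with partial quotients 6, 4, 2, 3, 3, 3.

Using the convergent recurrence p_i = a_i*p_{i-1} + p_{i-2}, q_i = a_i*q_{i-1} + q_{i-2} with p_{-2}=0, p_{-1}=1, q_{-2}=1, q_{-1}=0:
  i=0: a_0=6, p_0 = 6*1 + 0 = 6, q_0 = 6*0 + 1 = 1.
  i=1: a_1=4, p_1 = 4*6 + 1 = 25, q_1 = 4*1 + 0 = 4.
  i=2: a_2=2, p_2 = 2*25 + 6 = 56, q_2 = 2*4 + 1 = 9.
  i=3: a_3=3, p_3 = 3*56 + 25 = 193, q_3 = 3*9 + 4 = 31.
  i=4: a_4=3, p_4 = 3*193 + 56 = 635, q_4 = 3*31 + 9 = 102.
  i=5: a_5=3, p_5 = 3*635 + 193 = 2098, q_5 = 3*102 + 31 = 337.

6/1, 25/4, 56/9, 193/31, 635/102, 2098/337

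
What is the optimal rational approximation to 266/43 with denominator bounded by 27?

167/27

Expand x = 266/43 as a continued fraction with the Euclidean algorithm:
  266 = 6*43 + 8, so a_0 = 6.
  43 = 5*8 + 3, so a_1 = 5.
  8 = 2*3 + 2, so a_2 = 2.
  3 = 1*2 + 1, so a_3 = 1.
  2 = 2*1 + 0, so a_4 = 2.
so x = [6; 5, 2, 1, 2].
Convergents (p_i = a_i*p_{i-1} + p_{i-2}, q_i = a_i*q_{i-1} + q_{i-2} with p_{-2}=0, p_{-1}=1, q_{-2}=1, q_{-1}=0), until the denominator exceeds 27:
  i=0: a_0=6, p_0 = 6*1 + 0 = 6, q_0 = 6*0 + 1 = 1.
  i=1: a_1=5, p_1 = 5*6 + 1 = 31, q_1 = 5*1 + 0 = 5.
  i=2: a_2=2, p_2 = 2*31 + 6 = 68, q_2 = 2*5 + 1 = 11.
  i=3: a_3=1, p_3 = 1*68 + 31 = 99, q_3 = 1*11 + 5 = 16.
  i=4: a_4=2, p_4 = 2*99 + 68 = 266, q_4 = 2*16 + 11 = 43.
q_4 = 43 > 27, so the last convergent with denominator <= 27 is p_3/q_3 = 99/16.
The closest fraction with denominator <= 27 is either p_3/q_3 or the intermediate fraction (k*p_3 + p_2)/(k*q_3 + q_2) with the largest k >= 1 whose denominator stays <= 27; these approach x as k grows, and every other convergent or intermediate fraction in range is farther away.
Largest k: floor((27 - q_2)/q_3) = floor((27 - 11)/16) = 1.
That gives (1*99 + 68)/(1*16 + 11) = 167/27.
Compare the errors: |x - 99/16| = |266*16 - 99*43|/(43*16) = 1/688, and |x - 167/27| = |266*27 - 167*43|/(43*27) = 1/1161.
Cross-multiplying, 1*688 = 688 < 1161 = 1*1161, so 1/1161 is smaller: the intermediate fraction 167/27 is closer to x than 99/16.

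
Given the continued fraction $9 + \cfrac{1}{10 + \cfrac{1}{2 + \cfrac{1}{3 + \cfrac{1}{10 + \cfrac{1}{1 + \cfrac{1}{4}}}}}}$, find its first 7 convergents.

9/1, 91/10, 191/21, 664/73, 6831/751, 7495/824, 36811/4047

Using the convergent recurrence p_i = a_i*p_{i-1} + p_{i-2}, q_i = a_i*q_{i-1} + q_{i-2} with p_{-2}=0, p_{-1}=1, q_{-2}=1, q_{-1}=0:
  i=0: a_0=9, p_0 = 9*1 + 0 = 9, q_0 = 9*0 + 1 = 1.
  i=1: a_1=10, p_1 = 10*9 + 1 = 91, q_1 = 10*1 + 0 = 10.
  i=2: a_2=2, p_2 = 2*91 + 9 = 191, q_2 = 2*10 + 1 = 21.
  i=3: a_3=3, p_3 = 3*191 + 91 = 664, q_3 = 3*21 + 10 = 73.
  i=4: a_4=10, p_4 = 10*664 + 191 = 6831, q_4 = 10*73 + 21 = 751.
  i=5: a_5=1, p_5 = 1*6831 + 664 = 7495, q_5 = 1*751 + 73 = 824.
  i=6: a_6=4, p_6 = 4*7495 + 6831 = 36811, q_6 = 4*824 + 751 = 4047.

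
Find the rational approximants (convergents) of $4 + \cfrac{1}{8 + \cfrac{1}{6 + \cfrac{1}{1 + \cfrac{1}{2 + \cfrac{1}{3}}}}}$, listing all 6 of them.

Using the convergent recurrence p_i = a_i*p_{i-1} + p_{i-2}, q_i = a_i*q_{i-1} + q_{i-2} with p_{-2}=0, p_{-1}=1, q_{-2}=1, q_{-1}=0:
  i=0: a_0=4, p_0 = 4*1 + 0 = 4, q_0 = 4*0 + 1 = 1.
  i=1: a_1=8, p_1 = 8*4 + 1 = 33, q_1 = 8*1 + 0 = 8.
  i=2: a_2=6, p_2 = 6*33 + 4 = 202, q_2 = 6*8 + 1 = 49.
  i=3: a_3=1, p_3 = 1*202 + 33 = 235, q_3 = 1*49 + 8 = 57.
  i=4: a_4=2, p_4 = 2*235 + 202 = 672, q_4 = 2*57 + 49 = 163.
  i=5: a_5=3, p_5 = 3*672 + 235 = 2251, q_5 = 3*163 + 57 = 546.

4/1, 33/8, 202/49, 235/57, 672/163, 2251/546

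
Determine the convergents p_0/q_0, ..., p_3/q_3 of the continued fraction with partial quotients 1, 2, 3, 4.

Using the convergent recurrence p_i = a_i*p_{i-1} + p_{i-2}, q_i = a_i*q_{i-1} + q_{i-2} with p_{-2}=0, p_{-1}=1, q_{-2}=1, q_{-1}=0:
  i=0: a_0=1, p_0 = 1*1 + 0 = 1, q_0 = 1*0 + 1 = 1.
  i=1: a_1=2, p_1 = 2*1 + 1 = 3, q_1 = 2*1 + 0 = 2.
  i=2: a_2=3, p_2 = 3*3 + 1 = 10, q_2 = 3*2 + 1 = 7.
  i=3: a_3=4, p_3 = 4*10 + 3 = 43, q_3 = 4*7 + 2 = 30.

1/1, 3/2, 10/7, 43/30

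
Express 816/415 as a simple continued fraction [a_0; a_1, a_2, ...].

Run the Euclidean algorithm on 816 and 415; the successive quotients are the partial quotients a_0, a_1, ... (each step inverts the fractional part left over by the previous one):
  816 = 1*415 + 401, so a_0 = 1.
  415 = 1*401 + 14, so a_1 = 1.
  401 = 28*14 + 9, so a_2 = 28.
  14 = 1*9 + 5, so a_3 = 1.
  9 = 1*5 + 4, so a_4 = 1.
  5 = 1*4 + 1, so a_5 = 1.
  4 = 4*1 + 0, so a_6 = 4.
The remainder reaches 0 after 7 divisions, so the expansion has 7 partial quotients, read off in order.

[1; 1, 28, 1, 1, 1, 4]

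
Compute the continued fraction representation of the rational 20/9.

Run the Euclidean algorithm on 20 and 9; the successive quotients are the partial quotients a_0, a_1, ... (each step inverts the fractional part left over by the previous one):
  20 = 2*9 + 2, so a_0 = 2.
  9 = 4*2 + 1, so a_1 = 4.
  2 = 2*1 + 0, so a_2 = 2.
The remainder reaches 0 after 3 divisions, so the expansion has 3 partial quotients, read off in order.

[2; 4, 2]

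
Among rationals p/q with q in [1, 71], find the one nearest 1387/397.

248/71

Expand x = 1387/397 as a continued fraction with the Euclidean algorithm:
  1387 = 3*397 + 196, so a_0 = 3.
  397 = 2*196 + 5, so a_1 = 2.
  196 = 39*5 + 1, so a_2 = 39.
  5 = 5*1 + 0, so a_3 = 5.
so x = [3; 2, 39, 5].
Convergents (p_i = a_i*p_{i-1} + p_{i-2}, q_i = a_i*q_{i-1} + q_{i-2} with p_{-2}=0, p_{-1}=1, q_{-2}=1, q_{-1}=0), until the denominator exceeds 71:
  i=0: a_0=3, p_0 = 3*1 + 0 = 3, q_0 = 3*0 + 1 = 1.
  i=1: a_1=2, p_1 = 2*3 + 1 = 7, q_1 = 2*1 + 0 = 2.
  i=2: a_2=39, p_2 = 39*7 + 3 = 276, q_2 = 39*2 + 1 = 79.
q_2 = 79 > 71, so the last convergent with denominator <= 71 is p_1/q_1 = 7/2.
The closest fraction with denominator <= 71 is either p_1/q_1 or the intermediate fraction (k*p_1 + p_0)/(k*q_1 + q_0) with the largest k >= 1 whose denominator stays <= 71; these approach x as k grows, and every other convergent or intermediate fraction in range is farther away.
Largest k: floor((71 - q_0)/q_1) = floor((71 - 1)/2) = 35.
That gives (35*7 + 3)/(35*2 + 1) = 248/71.
Compare the errors: |x - 7/2| = |1387*2 - 7*397|/(397*2) = 5/794, and |x - 248/71| = |1387*71 - 248*397|/(397*71) = 21/28187.
Cross-multiplying, 21*794 = 16674 < 140935 = 5*28187, so 21/28187 is smaller: the intermediate fraction 248/71 is closer to x than 7/2.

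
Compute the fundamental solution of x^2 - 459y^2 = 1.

(x, y) = (499850, 23331)

First expand sqrt(459) as a continued fraction. With x_i = (sqrt(459) + m_i)/d_i and (m_0, d_0) = (0, 1): a_0 = floor(sqrt(459)) = 21, since 21^2 = 441 <= 459 < 484 = 22^2.
Iterate m_{i+1} = d_i*a_i - m_i, d_{i+1} = (459 - m_{i+1}^2)/d_i, a_{i+1} = floor((a_0 + m_{i+1})/d_{i+1}):
  m_1 = 1*21 - 0 = 21, d_1 = (459 - 21^2)/1 = 18/1 = 18, a_1 = floor((21 + 21)/18) = 2.
  m_2 = 18*2 - 21 = 15, d_2 = (459 - 15^2)/18 = 234/18 = 13, a_2 = floor((21 + 15)/13) = 2.
  m_3 = 13*2 - 15 = 11, d_3 = (459 - 11^2)/13 = 338/13 = 26, a_3 = floor((21 + 11)/26) = 1.
  m_4 = 26*1 - 11 = 15, d_4 = (459 - 15^2)/26 = 234/26 = 9, a_4 = floor((21 + 15)/9) = 4.
  m_5 = 9*4 - 15 = 21, d_5 = (459 - 21^2)/9 = 18/9 = 2, a_5 = floor((21 + 21)/2) = 21.
  m_6 = 2*21 - 21 = 21, d_6 = (459 - 21^2)/2 = 18/2 = 9, a_6 = floor((21 + 21)/9) = 4.
  m_7 = 9*4 - 21 = 15, d_7 = (459 - 15^2)/9 = 234/9 = 26, a_7 = floor((21 + 15)/26) = 1.
  m_8 = 26*1 - 15 = 11, d_8 = (459 - 11^2)/26 = 338/26 = 13, a_8 = floor((21 + 11)/13) = 2.
  m_9 = 13*2 - 11 = 15, d_9 = (459 - 15^2)/13 = 234/13 = 18, a_9 = floor((21 + 15)/18) = 2.
  m_10 = 18*2 - 15 = 21, d_10 = (459 - 21^2)/18 = 18/18 = 1, a_10 = floor((21 + 21)/1) = 42.
  m_11 = 1*42 - 21 = 21, d_11 = (459 - 21^2)/1 = 18/1 = 18: (m_11, d_11) = (m_1, d_1) = (21, 18), so from here the quotients repeat a_1, ..., a_10; the period length is 10.
So sqrt(459) = [21; (2, 2, 1, 4, 21, 4, 1, 2, 2, 42)] with period length k = 10.
k is even, so the fundamental solution of x^2 - 459y^2 = 1 is (p_{k-1}, q_{k-1}) = (p_9, q_9); compute convergents through index 9.
Convergents (p_i = a_i*p_{i-1} + p_{i-2}, q_i = a_i*q_{i-1} + q_{i-2} with p_{-2}=0, p_{-1}=1, q_{-2}=1, q_{-1}=0):
  i=0: a_0=21, p_0 = 21*1 + 0 = 21, q_0 = 21*0 + 1 = 1.
  i=1: a_1=2, p_1 = 2*21 + 1 = 43, q_1 = 2*1 + 0 = 2.
  i=2: a_2=2, p_2 = 2*43 + 21 = 107, q_2 = 2*2 + 1 = 5.
  i=3: a_3=1, p_3 = 1*107 + 43 = 150, q_3 = 1*5 + 2 = 7.
  i=4: a_4=4, p_4 = 4*150 + 107 = 707, q_4 = 4*7 + 5 = 33.
  i=5: a_5=21, p_5 = 21*707 + 150 = 14997, q_5 = 21*33 + 7 = 700.
  i=6: a_6=4, p_6 = 4*14997 + 707 = 60695, q_6 = 4*700 + 33 = 2833.
  i=7: a_7=1, p_7 = 1*60695 + 14997 = 75692, q_7 = 1*2833 + 700 = 3533.
  i=8: a_8=2, p_8 = 2*75692 + 60695 = 212079, q_8 = 2*3533 + 2833 = 9899.
  i=9: a_9=2, p_9 = 2*212079 + 75692 = 499850, q_9 = 2*9899 + 3533 = 23331.
Check: 499850^2 - 459*23331^2 = 249850022500 - 249850022499 = 1, so (x, y) = (499850, 23331) solves the equation, and by the theorem it is the least positive solution.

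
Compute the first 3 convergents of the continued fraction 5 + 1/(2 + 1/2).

5/1, 11/2, 27/5

Using the convergent recurrence p_i = a_i*p_{i-1} + p_{i-2}, q_i = a_i*q_{i-1} + q_{i-2} with p_{-2}=0, p_{-1}=1, q_{-2}=1, q_{-1}=0:
  i=0: a_0=5, p_0 = 5*1 + 0 = 5, q_0 = 5*0 + 1 = 1.
  i=1: a_1=2, p_1 = 2*5 + 1 = 11, q_1 = 2*1 + 0 = 2.
  i=2: a_2=2, p_2 = 2*11 + 5 = 27, q_2 = 2*2 + 1 = 5.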